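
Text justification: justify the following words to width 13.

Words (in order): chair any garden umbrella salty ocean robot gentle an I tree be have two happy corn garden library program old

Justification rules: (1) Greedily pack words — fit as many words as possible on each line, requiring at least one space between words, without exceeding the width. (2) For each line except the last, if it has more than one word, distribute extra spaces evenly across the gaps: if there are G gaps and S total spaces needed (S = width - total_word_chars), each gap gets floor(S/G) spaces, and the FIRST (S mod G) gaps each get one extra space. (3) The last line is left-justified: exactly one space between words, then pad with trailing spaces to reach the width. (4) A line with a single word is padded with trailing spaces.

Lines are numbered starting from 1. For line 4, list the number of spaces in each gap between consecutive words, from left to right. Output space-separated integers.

Line 1: ['chair', 'any'] (min_width=9, slack=4)
Line 2: ['garden'] (min_width=6, slack=7)
Line 3: ['umbrella'] (min_width=8, slack=5)
Line 4: ['salty', 'ocean'] (min_width=11, slack=2)
Line 5: ['robot', 'gentle'] (min_width=12, slack=1)
Line 6: ['an', 'I', 'tree', 'be'] (min_width=12, slack=1)
Line 7: ['have', 'two'] (min_width=8, slack=5)
Line 8: ['happy', 'corn'] (min_width=10, slack=3)
Line 9: ['garden'] (min_width=6, slack=7)
Line 10: ['library'] (min_width=7, slack=6)
Line 11: ['program', 'old'] (min_width=11, slack=2)

Answer: 3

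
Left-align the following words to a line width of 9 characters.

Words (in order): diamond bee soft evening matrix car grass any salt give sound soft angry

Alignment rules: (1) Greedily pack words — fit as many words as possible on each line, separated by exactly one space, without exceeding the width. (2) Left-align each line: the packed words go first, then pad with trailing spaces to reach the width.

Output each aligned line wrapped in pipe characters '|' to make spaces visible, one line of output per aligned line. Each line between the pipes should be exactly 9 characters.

Answer: |diamond  |
|bee soft |
|evening  |
|matrix   |
|car grass|
|any salt |
|give     |
|sound    |
|soft     |
|angry    |

Derivation:
Line 1: ['diamond'] (min_width=7, slack=2)
Line 2: ['bee', 'soft'] (min_width=8, slack=1)
Line 3: ['evening'] (min_width=7, slack=2)
Line 4: ['matrix'] (min_width=6, slack=3)
Line 5: ['car', 'grass'] (min_width=9, slack=0)
Line 6: ['any', 'salt'] (min_width=8, slack=1)
Line 7: ['give'] (min_width=4, slack=5)
Line 8: ['sound'] (min_width=5, slack=4)
Line 9: ['soft'] (min_width=4, slack=5)
Line 10: ['angry'] (min_width=5, slack=4)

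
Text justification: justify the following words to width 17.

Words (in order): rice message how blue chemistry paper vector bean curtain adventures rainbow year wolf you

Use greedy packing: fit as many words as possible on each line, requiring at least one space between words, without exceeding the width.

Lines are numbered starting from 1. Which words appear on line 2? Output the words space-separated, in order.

Line 1: ['rice', 'message', 'how'] (min_width=16, slack=1)
Line 2: ['blue', 'chemistry'] (min_width=14, slack=3)
Line 3: ['paper', 'vector', 'bean'] (min_width=17, slack=0)
Line 4: ['curtain'] (min_width=7, slack=10)
Line 5: ['adventures'] (min_width=10, slack=7)
Line 6: ['rainbow', 'year', 'wolf'] (min_width=17, slack=0)
Line 7: ['you'] (min_width=3, slack=14)

Answer: blue chemistry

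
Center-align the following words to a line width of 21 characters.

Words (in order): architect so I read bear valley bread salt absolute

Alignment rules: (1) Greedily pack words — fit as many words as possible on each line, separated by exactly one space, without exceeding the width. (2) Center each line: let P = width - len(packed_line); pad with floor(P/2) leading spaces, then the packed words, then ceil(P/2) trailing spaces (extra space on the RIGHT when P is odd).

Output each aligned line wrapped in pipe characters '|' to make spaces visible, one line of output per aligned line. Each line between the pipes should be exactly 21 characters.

Line 1: ['architect', 'so', 'I', 'read'] (min_width=19, slack=2)
Line 2: ['bear', 'valley', 'bread'] (min_width=17, slack=4)
Line 3: ['salt', 'absolute'] (min_width=13, slack=8)

Answer: | architect so I read |
|  bear valley bread  |
|    salt absolute    |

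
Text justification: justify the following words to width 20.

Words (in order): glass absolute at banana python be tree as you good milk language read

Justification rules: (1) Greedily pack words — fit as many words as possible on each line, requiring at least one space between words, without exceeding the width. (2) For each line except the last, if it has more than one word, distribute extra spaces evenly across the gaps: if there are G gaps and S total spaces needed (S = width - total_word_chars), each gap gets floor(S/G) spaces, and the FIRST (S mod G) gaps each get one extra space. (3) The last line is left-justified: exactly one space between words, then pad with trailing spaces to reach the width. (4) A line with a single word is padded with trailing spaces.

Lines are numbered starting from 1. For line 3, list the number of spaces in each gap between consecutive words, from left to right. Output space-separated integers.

Answer: 3 2 2

Derivation:
Line 1: ['glass', 'absolute', 'at'] (min_width=17, slack=3)
Line 2: ['banana', 'python', 'be'] (min_width=16, slack=4)
Line 3: ['tree', 'as', 'you', 'good'] (min_width=16, slack=4)
Line 4: ['milk', 'language', 'read'] (min_width=18, slack=2)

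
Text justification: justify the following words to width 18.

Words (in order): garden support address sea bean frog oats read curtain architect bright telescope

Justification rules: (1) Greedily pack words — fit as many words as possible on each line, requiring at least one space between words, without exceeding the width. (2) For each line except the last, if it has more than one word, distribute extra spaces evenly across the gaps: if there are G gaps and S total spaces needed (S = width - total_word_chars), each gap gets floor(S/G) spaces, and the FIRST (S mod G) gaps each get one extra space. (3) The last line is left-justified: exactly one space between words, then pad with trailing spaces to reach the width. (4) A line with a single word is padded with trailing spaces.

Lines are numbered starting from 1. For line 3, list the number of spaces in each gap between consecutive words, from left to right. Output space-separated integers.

Answer: 3 3

Derivation:
Line 1: ['garden', 'support'] (min_width=14, slack=4)
Line 2: ['address', 'sea', 'bean'] (min_width=16, slack=2)
Line 3: ['frog', 'oats', 'read'] (min_width=14, slack=4)
Line 4: ['curtain', 'architect'] (min_width=17, slack=1)
Line 5: ['bright', 'telescope'] (min_width=16, slack=2)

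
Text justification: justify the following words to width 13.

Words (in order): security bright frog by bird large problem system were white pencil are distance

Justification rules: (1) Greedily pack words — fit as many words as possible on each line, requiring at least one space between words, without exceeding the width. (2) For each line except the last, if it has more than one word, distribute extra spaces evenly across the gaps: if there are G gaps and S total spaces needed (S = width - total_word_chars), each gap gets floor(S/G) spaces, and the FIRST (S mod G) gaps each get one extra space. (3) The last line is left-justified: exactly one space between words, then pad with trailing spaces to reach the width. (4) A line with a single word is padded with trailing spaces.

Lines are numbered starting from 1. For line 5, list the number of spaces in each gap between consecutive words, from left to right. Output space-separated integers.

Line 1: ['security'] (min_width=8, slack=5)
Line 2: ['bright', 'frog'] (min_width=11, slack=2)
Line 3: ['by', 'bird', 'large'] (min_width=13, slack=0)
Line 4: ['problem'] (min_width=7, slack=6)
Line 5: ['system', 'were'] (min_width=11, slack=2)
Line 6: ['white', 'pencil'] (min_width=12, slack=1)
Line 7: ['are', 'distance'] (min_width=12, slack=1)

Answer: 3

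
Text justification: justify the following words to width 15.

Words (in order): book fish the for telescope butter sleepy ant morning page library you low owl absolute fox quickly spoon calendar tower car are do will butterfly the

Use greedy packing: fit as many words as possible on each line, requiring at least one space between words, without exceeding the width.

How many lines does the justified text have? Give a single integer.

Answer: 11

Derivation:
Line 1: ['book', 'fish', 'the'] (min_width=13, slack=2)
Line 2: ['for', 'telescope'] (min_width=13, slack=2)
Line 3: ['butter', 'sleepy'] (min_width=13, slack=2)
Line 4: ['ant', 'morning'] (min_width=11, slack=4)
Line 5: ['page', 'library'] (min_width=12, slack=3)
Line 6: ['you', 'low', 'owl'] (min_width=11, slack=4)
Line 7: ['absolute', 'fox'] (min_width=12, slack=3)
Line 8: ['quickly', 'spoon'] (min_width=13, slack=2)
Line 9: ['calendar', 'tower'] (min_width=14, slack=1)
Line 10: ['car', 'are', 'do', 'will'] (min_width=15, slack=0)
Line 11: ['butterfly', 'the'] (min_width=13, slack=2)
Total lines: 11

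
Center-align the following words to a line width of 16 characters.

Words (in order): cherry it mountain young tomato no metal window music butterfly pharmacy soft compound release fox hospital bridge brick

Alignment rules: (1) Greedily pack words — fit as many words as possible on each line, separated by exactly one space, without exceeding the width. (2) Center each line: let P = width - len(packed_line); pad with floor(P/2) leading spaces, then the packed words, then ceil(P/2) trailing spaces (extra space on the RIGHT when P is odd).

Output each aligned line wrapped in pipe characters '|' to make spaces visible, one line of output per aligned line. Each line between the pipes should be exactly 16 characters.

Answer: |   cherry it    |
| mountain young |
|tomato no metal |
|  window music  |
|   butterfly    |
| pharmacy soft  |
|compound release|
|  fox hospital  |
|  bridge brick  |

Derivation:
Line 1: ['cherry', 'it'] (min_width=9, slack=7)
Line 2: ['mountain', 'young'] (min_width=14, slack=2)
Line 3: ['tomato', 'no', 'metal'] (min_width=15, slack=1)
Line 4: ['window', 'music'] (min_width=12, slack=4)
Line 5: ['butterfly'] (min_width=9, slack=7)
Line 6: ['pharmacy', 'soft'] (min_width=13, slack=3)
Line 7: ['compound', 'release'] (min_width=16, slack=0)
Line 8: ['fox', 'hospital'] (min_width=12, slack=4)
Line 9: ['bridge', 'brick'] (min_width=12, slack=4)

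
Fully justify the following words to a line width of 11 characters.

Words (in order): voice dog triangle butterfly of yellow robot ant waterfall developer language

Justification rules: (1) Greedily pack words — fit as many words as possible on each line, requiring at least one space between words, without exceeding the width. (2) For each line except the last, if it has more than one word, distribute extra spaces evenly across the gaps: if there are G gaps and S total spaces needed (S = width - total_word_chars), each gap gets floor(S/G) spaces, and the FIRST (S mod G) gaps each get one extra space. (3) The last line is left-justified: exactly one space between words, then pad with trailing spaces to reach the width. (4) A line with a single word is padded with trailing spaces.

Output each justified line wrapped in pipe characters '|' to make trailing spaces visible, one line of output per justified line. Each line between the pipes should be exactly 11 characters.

Line 1: ['voice', 'dog'] (min_width=9, slack=2)
Line 2: ['triangle'] (min_width=8, slack=3)
Line 3: ['butterfly'] (min_width=9, slack=2)
Line 4: ['of', 'yellow'] (min_width=9, slack=2)
Line 5: ['robot', 'ant'] (min_width=9, slack=2)
Line 6: ['waterfall'] (min_width=9, slack=2)
Line 7: ['developer'] (min_width=9, slack=2)
Line 8: ['language'] (min_width=8, slack=3)

Answer: |voice   dog|
|triangle   |
|butterfly  |
|of   yellow|
|robot   ant|
|waterfall  |
|developer  |
|language   |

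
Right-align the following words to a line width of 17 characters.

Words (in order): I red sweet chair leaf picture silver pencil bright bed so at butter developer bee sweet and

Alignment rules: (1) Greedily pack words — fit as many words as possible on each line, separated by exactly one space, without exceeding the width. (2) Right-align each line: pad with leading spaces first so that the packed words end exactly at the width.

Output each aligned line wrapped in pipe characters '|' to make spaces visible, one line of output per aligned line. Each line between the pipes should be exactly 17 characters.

Line 1: ['I', 'red', 'sweet', 'chair'] (min_width=17, slack=0)
Line 2: ['leaf', 'picture'] (min_width=12, slack=5)
Line 3: ['silver', 'pencil'] (min_width=13, slack=4)
Line 4: ['bright', 'bed', 'so', 'at'] (min_width=16, slack=1)
Line 5: ['butter', 'developer'] (min_width=16, slack=1)
Line 6: ['bee', 'sweet', 'and'] (min_width=13, slack=4)

Answer: |I red sweet chair|
|     leaf picture|
|    silver pencil|
| bright bed so at|
| butter developer|
|    bee sweet and|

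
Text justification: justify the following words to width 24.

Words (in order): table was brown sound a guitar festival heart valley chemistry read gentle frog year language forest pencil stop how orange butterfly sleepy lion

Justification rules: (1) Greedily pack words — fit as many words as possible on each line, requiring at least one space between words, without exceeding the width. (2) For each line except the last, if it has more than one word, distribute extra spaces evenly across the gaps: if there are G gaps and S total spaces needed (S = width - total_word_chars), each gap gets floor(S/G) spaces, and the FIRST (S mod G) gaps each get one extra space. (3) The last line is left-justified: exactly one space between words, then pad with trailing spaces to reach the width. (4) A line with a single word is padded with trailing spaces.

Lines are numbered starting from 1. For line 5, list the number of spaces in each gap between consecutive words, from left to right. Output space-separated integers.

Answer: 2 2

Derivation:
Line 1: ['table', 'was', 'brown', 'sound', 'a'] (min_width=23, slack=1)
Line 2: ['guitar', 'festival', 'heart'] (min_width=21, slack=3)
Line 3: ['valley', 'chemistry', 'read'] (min_width=21, slack=3)
Line 4: ['gentle', 'frog', 'year'] (min_width=16, slack=8)
Line 5: ['language', 'forest', 'pencil'] (min_width=22, slack=2)
Line 6: ['stop', 'how', 'orange'] (min_width=15, slack=9)
Line 7: ['butterfly', 'sleepy', 'lion'] (min_width=21, slack=3)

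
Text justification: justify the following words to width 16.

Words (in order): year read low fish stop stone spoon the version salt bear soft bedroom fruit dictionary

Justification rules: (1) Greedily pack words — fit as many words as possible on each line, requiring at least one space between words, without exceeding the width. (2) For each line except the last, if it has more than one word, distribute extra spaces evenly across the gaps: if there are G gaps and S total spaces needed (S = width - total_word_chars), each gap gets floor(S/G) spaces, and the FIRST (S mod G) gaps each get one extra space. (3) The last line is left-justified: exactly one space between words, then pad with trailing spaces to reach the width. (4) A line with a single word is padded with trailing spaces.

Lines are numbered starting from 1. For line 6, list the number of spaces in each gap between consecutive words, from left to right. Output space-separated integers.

Answer: 4

Derivation:
Line 1: ['year', 'read', 'low'] (min_width=13, slack=3)
Line 2: ['fish', 'stop', 'stone'] (min_width=15, slack=1)
Line 3: ['spoon', 'the'] (min_width=9, slack=7)
Line 4: ['version', 'salt'] (min_width=12, slack=4)
Line 5: ['bear', 'soft'] (min_width=9, slack=7)
Line 6: ['bedroom', 'fruit'] (min_width=13, slack=3)
Line 7: ['dictionary'] (min_width=10, slack=6)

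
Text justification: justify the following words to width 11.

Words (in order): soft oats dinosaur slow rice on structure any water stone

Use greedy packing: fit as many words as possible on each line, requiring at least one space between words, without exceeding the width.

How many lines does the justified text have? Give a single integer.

Line 1: ['soft', 'oats'] (min_width=9, slack=2)
Line 2: ['dinosaur'] (min_width=8, slack=3)
Line 3: ['slow', 'rice'] (min_width=9, slack=2)
Line 4: ['on'] (min_width=2, slack=9)
Line 5: ['structure'] (min_width=9, slack=2)
Line 6: ['any', 'water'] (min_width=9, slack=2)
Line 7: ['stone'] (min_width=5, slack=6)
Total lines: 7

Answer: 7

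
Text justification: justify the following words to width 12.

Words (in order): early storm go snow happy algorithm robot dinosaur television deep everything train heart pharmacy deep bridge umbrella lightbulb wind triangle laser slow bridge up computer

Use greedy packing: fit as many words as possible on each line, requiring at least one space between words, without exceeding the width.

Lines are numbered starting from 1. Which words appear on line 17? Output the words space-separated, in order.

Line 1: ['early', 'storm'] (min_width=11, slack=1)
Line 2: ['go', 'snow'] (min_width=7, slack=5)
Line 3: ['happy'] (min_width=5, slack=7)
Line 4: ['algorithm'] (min_width=9, slack=3)
Line 5: ['robot'] (min_width=5, slack=7)
Line 6: ['dinosaur'] (min_width=8, slack=4)
Line 7: ['television'] (min_width=10, slack=2)
Line 8: ['deep'] (min_width=4, slack=8)
Line 9: ['everything'] (min_width=10, slack=2)
Line 10: ['train', 'heart'] (min_width=11, slack=1)
Line 11: ['pharmacy'] (min_width=8, slack=4)
Line 12: ['deep', 'bridge'] (min_width=11, slack=1)
Line 13: ['umbrella'] (min_width=8, slack=4)
Line 14: ['lightbulb'] (min_width=9, slack=3)
Line 15: ['wind'] (min_width=4, slack=8)
Line 16: ['triangle'] (min_width=8, slack=4)
Line 17: ['laser', 'slow'] (min_width=10, slack=2)
Line 18: ['bridge', 'up'] (min_width=9, slack=3)
Line 19: ['computer'] (min_width=8, slack=4)

Answer: laser slow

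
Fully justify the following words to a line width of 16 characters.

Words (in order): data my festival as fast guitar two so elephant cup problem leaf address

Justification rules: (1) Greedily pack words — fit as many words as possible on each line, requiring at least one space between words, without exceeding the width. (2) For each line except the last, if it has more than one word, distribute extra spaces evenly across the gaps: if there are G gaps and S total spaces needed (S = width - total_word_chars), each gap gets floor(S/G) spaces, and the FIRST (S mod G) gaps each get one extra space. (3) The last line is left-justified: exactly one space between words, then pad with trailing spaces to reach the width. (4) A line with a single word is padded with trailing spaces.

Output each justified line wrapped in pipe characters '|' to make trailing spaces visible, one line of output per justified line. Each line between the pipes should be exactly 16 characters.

Line 1: ['data', 'my', 'festival'] (min_width=16, slack=0)
Line 2: ['as', 'fast', 'guitar'] (min_width=14, slack=2)
Line 3: ['two', 'so', 'elephant'] (min_width=15, slack=1)
Line 4: ['cup', 'problem', 'leaf'] (min_width=16, slack=0)
Line 5: ['address'] (min_width=7, slack=9)

Answer: |data my festival|
|as  fast  guitar|
|two  so elephant|
|cup problem leaf|
|address         |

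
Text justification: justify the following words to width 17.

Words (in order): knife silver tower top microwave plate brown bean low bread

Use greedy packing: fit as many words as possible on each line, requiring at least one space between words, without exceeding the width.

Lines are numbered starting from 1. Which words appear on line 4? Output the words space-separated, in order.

Line 1: ['knife', 'silver'] (min_width=12, slack=5)
Line 2: ['tower', 'top'] (min_width=9, slack=8)
Line 3: ['microwave', 'plate'] (min_width=15, slack=2)
Line 4: ['brown', 'bean', 'low'] (min_width=14, slack=3)
Line 5: ['bread'] (min_width=5, slack=12)

Answer: brown bean low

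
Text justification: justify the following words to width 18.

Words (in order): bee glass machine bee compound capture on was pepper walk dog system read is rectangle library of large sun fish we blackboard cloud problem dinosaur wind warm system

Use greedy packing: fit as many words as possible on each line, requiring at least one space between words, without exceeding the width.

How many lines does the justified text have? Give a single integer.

Answer: 11

Derivation:
Line 1: ['bee', 'glass', 'machine'] (min_width=17, slack=1)
Line 2: ['bee', 'compound'] (min_width=12, slack=6)
Line 3: ['capture', 'on', 'was'] (min_width=14, slack=4)
Line 4: ['pepper', 'walk', 'dog'] (min_width=15, slack=3)
Line 5: ['system', 'read', 'is'] (min_width=14, slack=4)
Line 6: ['rectangle', 'library'] (min_width=17, slack=1)
Line 7: ['of', 'large', 'sun', 'fish'] (min_width=17, slack=1)
Line 8: ['we', 'blackboard'] (min_width=13, slack=5)
Line 9: ['cloud', 'problem'] (min_width=13, slack=5)
Line 10: ['dinosaur', 'wind', 'warm'] (min_width=18, slack=0)
Line 11: ['system'] (min_width=6, slack=12)
Total lines: 11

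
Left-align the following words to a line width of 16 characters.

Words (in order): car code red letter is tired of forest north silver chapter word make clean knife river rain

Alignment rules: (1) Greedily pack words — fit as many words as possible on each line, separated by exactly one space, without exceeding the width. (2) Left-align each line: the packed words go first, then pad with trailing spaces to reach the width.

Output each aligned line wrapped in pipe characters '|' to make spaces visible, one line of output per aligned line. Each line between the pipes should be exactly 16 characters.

Line 1: ['car', 'code', 'red'] (min_width=12, slack=4)
Line 2: ['letter', 'is', 'tired'] (min_width=15, slack=1)
Line 3: ['of', 'forest', 'north'] (min_width=15, slack=1)
Line 4: ['silver', 'chapter'] (min_width=14, slack=2)
Line 5: ['word', 'make', 'clean'] (min_width=15, slack=1)
Line 6: ['knife', 'river', 'rain'] (min_width=16, slack=0)

Answer: |car code red    |
|letter is tired |
|of forest north |
|silver chapter  |
|word make clean |
|knife river rain|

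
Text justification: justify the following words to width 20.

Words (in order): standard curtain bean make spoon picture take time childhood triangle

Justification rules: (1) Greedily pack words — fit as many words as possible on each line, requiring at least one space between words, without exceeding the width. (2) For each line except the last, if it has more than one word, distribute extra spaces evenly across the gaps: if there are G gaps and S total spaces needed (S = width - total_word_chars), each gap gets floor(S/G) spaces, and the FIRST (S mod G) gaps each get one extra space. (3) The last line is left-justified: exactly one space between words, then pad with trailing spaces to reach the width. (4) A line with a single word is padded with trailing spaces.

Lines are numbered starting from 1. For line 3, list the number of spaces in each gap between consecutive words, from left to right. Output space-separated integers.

Answer: 3 2

Derivation:
Line 1: ['standard', 'curtain'] (min_width=16, slack=4)
Line 2: ['bean', 'make', 'spoon'] (min_width=15, slack=5)
Line 3: ['picture', 'take', 'time'] (min_width=17, slack=3)
Line 4: ['childhood', 'triangle'] (min_width=18, slack=2)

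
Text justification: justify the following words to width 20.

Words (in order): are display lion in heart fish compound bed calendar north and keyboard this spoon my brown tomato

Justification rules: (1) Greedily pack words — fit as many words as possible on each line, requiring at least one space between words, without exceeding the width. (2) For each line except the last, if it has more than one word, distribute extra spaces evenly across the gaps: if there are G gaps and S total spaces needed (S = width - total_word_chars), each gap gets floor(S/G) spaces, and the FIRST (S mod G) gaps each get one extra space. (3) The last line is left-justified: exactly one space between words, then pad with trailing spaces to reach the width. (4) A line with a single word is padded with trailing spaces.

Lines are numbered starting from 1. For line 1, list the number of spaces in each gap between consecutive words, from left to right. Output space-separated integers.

Answer: 2 1 1

Derivation:
Line 1: ['are', 'display', 'lion', 'in'] (min_width=19, slack=1)
Line 2: ['heart', 'fish', 'compound'] (min_width=19, slack=1)
Line 3: ['bed', 'calendar', 'north'] (min_width=18, slack=2)
Line 4: ['and', 'keyboard', 'this'] (min_width=17, slack=3)
Line 5: ['spoon', 'my', 'brown'] (min_width=14, slack=6)
Line 6: ['tomato'] (min_width=6, slack=14)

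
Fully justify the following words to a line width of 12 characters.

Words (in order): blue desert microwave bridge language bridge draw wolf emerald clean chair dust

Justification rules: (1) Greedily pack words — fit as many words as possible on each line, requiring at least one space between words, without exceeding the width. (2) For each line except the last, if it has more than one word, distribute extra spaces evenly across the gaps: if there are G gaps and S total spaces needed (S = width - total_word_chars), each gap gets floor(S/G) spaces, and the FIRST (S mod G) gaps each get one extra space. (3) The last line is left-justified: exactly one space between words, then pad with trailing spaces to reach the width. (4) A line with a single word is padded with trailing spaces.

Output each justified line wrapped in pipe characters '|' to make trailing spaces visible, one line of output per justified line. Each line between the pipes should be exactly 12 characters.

Answer: |blue  desert|
|microwave   |
|bridge      |
|language    |
|bridge  draw|
|wolf emerald|
|clean  chair|
|dust        |

Derivation:
Line 1: ['blue', 'desert'] (min_width=11, slack=1)
Line 2: ['microwave'] (min_width=9, slack=3)
Line 3: ['bridge'] (min_width=6, slack=6)
Line 4: ['language'] (min_width=8, slack=4)
Line 5: ['bridge', 'draw'] (min_width=11, slack=1)
Line 6: ['wolf', 'emerald'] (min_width=12, slack=0)
Line 7: ['clean', 'chair'] (min_width=11, slack=1)
Line 8: ['dust'] (min_width=4, slack=8)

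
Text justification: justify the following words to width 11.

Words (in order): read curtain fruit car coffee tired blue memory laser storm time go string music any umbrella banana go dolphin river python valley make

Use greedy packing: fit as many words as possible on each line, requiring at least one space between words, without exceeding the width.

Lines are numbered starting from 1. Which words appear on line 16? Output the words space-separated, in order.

Line 1: ['read'] (min_width=4, slack=7)
Line 2: ['curtain'] (min_width=7, slack=4)
Line 3: ['fruit', 'car'] (min_width=9, slack=2)
Line 4: ['coffee'] (min_width=6, slack=5)
Line 5: ['tired', 'blue'] (min_width=10, slack=1)
Line 6: ['memory'] (min_width=6, slack=5)
Line 7: ['laser', 'storm'] (min_width=11, slack=0)
Line 8: ['time', 'go'] (min_width=7, slack=4)
Line 9: ['string'] (min_width=6, slack=5)
Line 10: ['music', 'any'] (min_width=9, slack=2)
Line 11: ['umbrella'] (min_width=8, slack=3)
Line 12: ['banana', 'go'] (min_width=9, slack=2)
Line 13: ['dolphin'] (min_width=7, slack=4)
Line 14: ['river'] (min_width=5, slack=6)
Line 15: ['python'] (min_width=6, slack=5)
Line 16: ['valley', 'make'] (min_width=11, slack=0)

Answer: valley make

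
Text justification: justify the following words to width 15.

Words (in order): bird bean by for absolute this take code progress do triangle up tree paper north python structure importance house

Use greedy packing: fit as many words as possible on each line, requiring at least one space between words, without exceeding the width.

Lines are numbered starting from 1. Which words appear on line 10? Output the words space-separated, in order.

Answer: house

Derivation:
Line 1: ['bird', 'bean', 'by'] (min_width=12, slack=3)
Line 2: ['for', 'absolute'] (min_width=12, slack=3)
Line 3: ['this', 'take', 'code'] (min_width=14, slack=1)
Line 4: ['progress', 'do'] (min_width=11, slack=4)
Line 5: ['triangle', 'up'] (min_width=11, slack=4)
Line 6: ['tree', 'paper'] (min_width=10, slack=5)
Line 7: ['north', 'python'] (min_width=12, slack=3)
Line 8: ['structure'] (min_width=9, slack=6)
Line 9: ['importance'] (min_width=10, slack=5)
Line 10: ['house'] (min_width=5, slack=10)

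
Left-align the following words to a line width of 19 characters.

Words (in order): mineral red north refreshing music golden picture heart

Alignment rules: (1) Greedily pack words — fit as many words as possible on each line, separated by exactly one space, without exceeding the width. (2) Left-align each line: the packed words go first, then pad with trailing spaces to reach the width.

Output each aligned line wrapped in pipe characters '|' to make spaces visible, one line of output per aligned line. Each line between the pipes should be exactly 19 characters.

Line 1: ['mineral', 'red', 'north'] (min_width=17, slack=2)
Line 2: ['refreshing', 'music'] (min_width=16, slack=3)
Line 3: ['golden', 'picture'] (min_width=14, slack=5)
Line 4: ['heart'] (min_width=5, slack=14)

Answer: |mineral red north  |
|refreshing music   |
|golden picture     |
|heart              |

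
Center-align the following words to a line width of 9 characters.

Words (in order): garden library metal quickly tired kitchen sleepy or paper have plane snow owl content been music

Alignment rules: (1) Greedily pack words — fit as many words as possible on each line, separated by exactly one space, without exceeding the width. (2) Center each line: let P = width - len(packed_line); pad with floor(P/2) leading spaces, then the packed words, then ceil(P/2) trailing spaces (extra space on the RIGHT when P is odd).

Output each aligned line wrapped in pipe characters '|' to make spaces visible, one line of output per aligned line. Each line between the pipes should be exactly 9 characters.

Answer: | garden  |
| library |
|  metal  |
| quickly |
|  tired  |
| kitchen |
|sleepy or|
|  paper  |
|  have   |
|  plane  |
|snow owl |
| content |
|  been   |
|  music  |

Derivation:
Line 1: ['garden'] (min_width=6, slack=3)
Line 2: ['library'] (min_width=7, slack=2)
Line 3: ['metal'] (min_width=5, slack=4)
Line 4: ['quickly'] (min_width=7, slack=2)
Line 5: ['tired'] (min_width=5, slack=4)
Line 6: ['kitchen'] (min_width=7, slack=2)
Line 7: ['sleepy', 'or'] (min_width=9, slack=0)
Line 8: ['paper'] (min_width=5, slack=4)
Line 9: ['have'] (min_width=4, slack=5)
Line 10: ['plane'] (min_width=5, slack=4)
Line 11: ['snow', 'owl'] (min_width=8, slack=1)
Line 12: ['content'] (min_width=7, slack=2)
Line 13: ['been'] (min_width=4, slack=5)
Line 14: ['music'] (min_width=5, slack=4)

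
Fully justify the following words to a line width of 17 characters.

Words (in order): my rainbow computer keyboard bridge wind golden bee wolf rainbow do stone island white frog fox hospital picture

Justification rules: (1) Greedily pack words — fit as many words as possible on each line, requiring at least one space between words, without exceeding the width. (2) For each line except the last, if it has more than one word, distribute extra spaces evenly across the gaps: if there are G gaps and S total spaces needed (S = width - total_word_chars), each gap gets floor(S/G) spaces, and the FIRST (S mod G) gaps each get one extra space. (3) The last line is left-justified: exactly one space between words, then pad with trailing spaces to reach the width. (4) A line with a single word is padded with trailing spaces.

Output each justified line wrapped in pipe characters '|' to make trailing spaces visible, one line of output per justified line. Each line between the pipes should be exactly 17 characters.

Answer: |my        rainbow|
|computer keyboard|
|bridge       wind|
|golden  bee  wolf|
|rainbow  do stone|
|island white frog|
|fox      hospital|
|picture          |

Derivation:
Line 1: ['my', 'rainbow'] (min_width=10, slack=7)
Line 2: ['computer', 'keyboard'] (min_width=17, slack=0)
Line 3: ['bridge', 'wind'] (min_width=11, slack=6)
Line 4: ['golden', 'bee', 'wolf'] (min_width=15, slack=2)
Line 5: ['rainbow', 'do', 'stone'] (min_width=16, slack=1)
Line 6: ['island', 'white', 'frog'] (min_width=17, slack=0)
Line 7: ['fox', 'hospital'] (min_width=12, slack=5)
Line 8: ['picture'] (min_width=7, slack=10)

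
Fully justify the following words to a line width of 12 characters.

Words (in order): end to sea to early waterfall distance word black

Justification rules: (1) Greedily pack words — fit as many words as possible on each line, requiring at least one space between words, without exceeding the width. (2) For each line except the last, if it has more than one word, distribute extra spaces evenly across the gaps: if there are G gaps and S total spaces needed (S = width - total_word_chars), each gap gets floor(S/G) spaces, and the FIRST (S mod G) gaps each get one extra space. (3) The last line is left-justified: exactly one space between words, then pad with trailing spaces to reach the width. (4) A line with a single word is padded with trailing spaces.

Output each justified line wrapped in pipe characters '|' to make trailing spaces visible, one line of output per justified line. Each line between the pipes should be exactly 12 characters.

Line 1: ['end', 'to', 'sea'] (min_width=10, slack=2)
Line 2: ['to', 'early'] (min_width=8, slack=4)
Line 3: ['waterfall'] (min_width=9, slack=3)
Line 4: ['distance'] (min_width=8, slack=4)
Line 5: ['word', 'black'] (min_width=10, slack=2)

Answer: |end  to  sea|
|to     early|
|waterfall   |
|distance    |
|word black  |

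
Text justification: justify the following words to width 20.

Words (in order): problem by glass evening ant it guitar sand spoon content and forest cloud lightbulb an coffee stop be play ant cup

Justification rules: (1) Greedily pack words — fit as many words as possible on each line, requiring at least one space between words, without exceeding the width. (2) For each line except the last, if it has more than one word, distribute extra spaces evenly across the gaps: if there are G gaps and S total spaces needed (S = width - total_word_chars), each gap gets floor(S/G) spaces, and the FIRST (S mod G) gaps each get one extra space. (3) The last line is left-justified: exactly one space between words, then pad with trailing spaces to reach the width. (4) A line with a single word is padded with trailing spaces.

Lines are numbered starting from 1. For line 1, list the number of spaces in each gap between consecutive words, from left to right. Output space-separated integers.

Line 1: ['problem', 'by', 'glass'] (min_width=16, slack=4)
Line 2: ['evening', 'ant', 'it'] (min_width=14, slack=6)
Line 3: ['guitar', 'sand', 'spoon'] (min_width=17, slack=3)
Line 4: ['content', 'and', 'forest'] (min_width=18, slack=2)
Line 5: ['cloud', 'lightbulb', 'an'] (min_width=18, slack=2)
Line 6: ['coffee', 'stop', 'be', 'play'] (min_width=19, slack=1)
Line 7: ['ant', 'cup'] (min_width=7, slack=13)

Answer: 3 3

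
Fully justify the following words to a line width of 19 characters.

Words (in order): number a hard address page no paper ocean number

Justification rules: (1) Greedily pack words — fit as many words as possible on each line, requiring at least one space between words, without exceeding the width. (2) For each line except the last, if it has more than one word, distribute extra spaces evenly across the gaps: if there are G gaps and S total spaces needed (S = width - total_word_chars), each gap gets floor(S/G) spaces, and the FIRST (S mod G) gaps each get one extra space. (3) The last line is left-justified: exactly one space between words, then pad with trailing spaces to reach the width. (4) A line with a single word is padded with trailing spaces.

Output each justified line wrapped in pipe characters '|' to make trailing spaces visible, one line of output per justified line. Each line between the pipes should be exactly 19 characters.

Answer: |number    a    hard|
|address   page   no|
|paper ocean number |

Derivation:
Line 1: ['number', 'a', 'hard'] (min_width=13, slack=6)
Line 2: ['address', 'page', 'no'] (min_width=15, slack=4)
Line 3: ['paper', 'ocean', 'number'] (min_width=18, slack=1)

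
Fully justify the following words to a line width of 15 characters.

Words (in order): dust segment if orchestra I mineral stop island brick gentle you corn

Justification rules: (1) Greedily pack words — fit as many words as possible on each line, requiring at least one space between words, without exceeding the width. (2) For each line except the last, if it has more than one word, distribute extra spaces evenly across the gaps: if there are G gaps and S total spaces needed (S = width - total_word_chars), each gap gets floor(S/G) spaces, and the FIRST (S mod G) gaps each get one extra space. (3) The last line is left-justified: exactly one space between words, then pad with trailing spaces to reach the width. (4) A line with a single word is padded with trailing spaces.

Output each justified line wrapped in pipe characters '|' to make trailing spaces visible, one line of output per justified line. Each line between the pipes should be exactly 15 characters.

Answer: |dust segment if|
|orchestra     I|
|mineral    stop|
|island    brick|
|gentle you corn|

Derivation:
Line 1: ['dust', 'segment', 'if'] (min_width=15, slack=0)
Line 2: ['orchestra', 'I'] (min_width=11, slack=4)
Line 3: ['mineral', 'stop'] (min_width=12, slack=3)
Line 4: ['island', 'brick'] (min_width=12, slack=3)
Line 5: ['gentle', 'you', 'corn'] (min_width=15, slack=0)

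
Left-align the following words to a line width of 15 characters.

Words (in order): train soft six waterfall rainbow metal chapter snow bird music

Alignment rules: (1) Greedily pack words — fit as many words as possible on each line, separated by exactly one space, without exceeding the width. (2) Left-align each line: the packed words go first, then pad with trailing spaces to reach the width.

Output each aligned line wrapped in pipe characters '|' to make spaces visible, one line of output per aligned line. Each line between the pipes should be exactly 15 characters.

Line 1: ['train', 'soft', 'six'] (min_width=14, slack=1)
Line 2: ['waterfall'] (min_width=9, slack=6)
Line 3: ['rainbow', 'metal'] (min_width=13, slack=2)
Line 4: ['chapter', 'snow'] (min_width=12, slack=3)
Line 5: ['bird', 'music'] (min_width=10, slack=5)

Answer: |train soft six |
|waterfall      |
|rainbow metal  |
|chapter snow   |
|bird music     |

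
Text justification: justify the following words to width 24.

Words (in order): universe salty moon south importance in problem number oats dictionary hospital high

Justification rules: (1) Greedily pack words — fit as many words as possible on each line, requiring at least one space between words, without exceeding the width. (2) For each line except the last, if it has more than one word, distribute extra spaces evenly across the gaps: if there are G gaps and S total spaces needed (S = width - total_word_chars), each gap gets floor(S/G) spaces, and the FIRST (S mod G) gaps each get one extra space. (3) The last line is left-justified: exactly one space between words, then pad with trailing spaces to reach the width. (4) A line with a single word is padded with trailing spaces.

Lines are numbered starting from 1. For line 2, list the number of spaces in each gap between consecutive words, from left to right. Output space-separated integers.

Line 1: ['universe', 'salty', 'moon'] (min_width=19, slack=5)
Line 2: ['south', 'importance', 'in'] (min_width=19, slack=5)
Line 3: ['problem', 'number', 'oats'] (min_width=19, slack=5)
Line 4: ['dictionary', 'hospital', 'high'] (min_width=24, slack=0)

Answer: 4 3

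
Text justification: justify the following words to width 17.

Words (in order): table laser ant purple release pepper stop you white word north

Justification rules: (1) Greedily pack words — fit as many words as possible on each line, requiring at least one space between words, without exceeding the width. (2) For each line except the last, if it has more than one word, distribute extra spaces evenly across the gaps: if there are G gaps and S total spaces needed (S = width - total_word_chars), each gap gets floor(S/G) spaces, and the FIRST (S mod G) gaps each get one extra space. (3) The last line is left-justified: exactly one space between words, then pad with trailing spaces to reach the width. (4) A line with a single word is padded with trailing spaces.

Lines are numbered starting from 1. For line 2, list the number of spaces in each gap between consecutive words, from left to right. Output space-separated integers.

Answer: 4

Derivation:
Line 1: ['table', 'laser', 'ant'] (min_width=15, slack=2)
Line 2: ['purple', 'release'] (min_width=14, slack=3)
Line 3: ['pepper', 'stop', 'you'] (min_width=15, slack=2)
Line 4: ['white', 'word', 'north'] (min_width=16, slack=1)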